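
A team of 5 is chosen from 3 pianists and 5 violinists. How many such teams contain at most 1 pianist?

Split by how many pianists are chosen (0 through 1).
Sum: C(3,0)·C(5,5) + C(3,1)·C(5,4) = 1 + 15 = 16.

16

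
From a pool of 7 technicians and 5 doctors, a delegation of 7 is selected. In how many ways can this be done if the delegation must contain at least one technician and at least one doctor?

Unrestricted: C(12,7) = 792 ways to pick any 7 of the 12.
Selections missing a whole group: no technicians → C(5,7) = 0; no doctors → C(7,7) = 1.
Both groups omitted at once is impossible, so 792 − 1 = 791.

791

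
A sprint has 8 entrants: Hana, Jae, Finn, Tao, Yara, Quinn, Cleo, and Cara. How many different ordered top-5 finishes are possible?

6720

There are 8 choices for 1st place, 7 for 2nd, and so on down to 4 for position 5.
That gives 8 × 7 × 6 × 5 × 4 = 6720.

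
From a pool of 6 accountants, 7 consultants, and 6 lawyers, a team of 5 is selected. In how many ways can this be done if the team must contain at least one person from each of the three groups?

Total 5-person selections from all 19: C(19,5) = 11628.
Subtract selections that omit an entire group: no accountants → C(13,5) = 1287; no consultants → C(12,5) = 792; no lawyers → C(13,5) = 1287.
Add back selections omitting two groups (i.e. drawn from a single group): C(6,5) + C(7,5) + C(6,5) = 33.
By inclusion–exclusion: 11628 − 3366 + 33 = 8295.

8295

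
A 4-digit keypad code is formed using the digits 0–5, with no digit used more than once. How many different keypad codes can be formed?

360

This is a permutation of 4 out of 6: P(6,4) = 6!/2!.
6 × 5 × 4 × 3 = 360.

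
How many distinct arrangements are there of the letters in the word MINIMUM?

MINIMUM has 7 letters with I appearing twice and M appearing 3 times.
Dividing 7! = 5040 by 3!·2! = 12 for the repeated letters gives 420.

420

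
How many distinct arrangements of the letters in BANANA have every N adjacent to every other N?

20

Treat the 2 copies of N as a single block. The multiset to arrange is then {NN, A, A, A, B}, 5 items in all.
That gives (5)!/(3!) = 20 arrangements.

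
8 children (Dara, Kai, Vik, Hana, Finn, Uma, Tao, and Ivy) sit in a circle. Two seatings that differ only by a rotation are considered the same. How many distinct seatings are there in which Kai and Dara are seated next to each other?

1440

Treat {Kai, Dara} as one unit (2 internal orders) and seat the resulting 7 units around the table: (6)! circular arrangements.
So 2 × (6)! = 2 × 720 = 1440.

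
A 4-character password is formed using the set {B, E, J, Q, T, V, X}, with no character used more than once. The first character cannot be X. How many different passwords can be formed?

720

The first character has 7−1 = 6 choices (anything except X).
The remaining 3 characters are filled from the other 6 symbols without repetition: 6 × 5 × 4 = 120.
Total: 6 × 120 = 720.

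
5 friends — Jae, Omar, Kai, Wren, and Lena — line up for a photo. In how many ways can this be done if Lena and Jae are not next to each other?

72

Of the 5! = 120 arrangements, those with Lena and Jae adjacent number 2 × 4! = 48 (treat the pair as a block with 2 internal orders).
So 120 − 48 = 72 arrangements keep them apart.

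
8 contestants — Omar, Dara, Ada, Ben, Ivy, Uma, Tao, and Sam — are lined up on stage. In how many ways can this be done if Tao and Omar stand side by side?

Place the 6 others and the Tao-Omar pair as 7 objects in a line; the pair has 2 internal arrangements.
So the count is 2·(7)! = 10080.

10080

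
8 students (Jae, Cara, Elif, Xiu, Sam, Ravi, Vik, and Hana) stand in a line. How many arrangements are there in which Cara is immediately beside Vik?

Place the 6 others and the Cara-Vik pair as 7 objects in a line; the pair has 2 internal arrangements.
That gives 2 × 7! = 2 × 5040 = 10080.

10080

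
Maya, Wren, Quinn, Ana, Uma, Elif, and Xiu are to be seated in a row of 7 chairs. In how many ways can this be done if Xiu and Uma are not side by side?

There are 7! = 5040 arrangements in all. If Xiu and Uma are adjacent, merging them into one block gives 2·(6)! = 1440 arrangements.
Complementary counting: 5040 − 1440 = 3600.

3600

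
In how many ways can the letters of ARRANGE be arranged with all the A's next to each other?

360

Treat the 2 copies of A as a single block. The multiset to arrange is then {AA, E, G, N, R, R}, 6 items in all.
That gives (6)!/(2!) = 360 arrangements.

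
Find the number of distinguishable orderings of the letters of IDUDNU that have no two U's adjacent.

120

Total arrangements of IDUDNU: 6!/(2!·2!) = 180.
Arrangements with the U's together: treat UU as one letter, giving (5)!/(2!) = 60.
Subtracting, 180 − 60 = 120 arrangements keep the U's apart.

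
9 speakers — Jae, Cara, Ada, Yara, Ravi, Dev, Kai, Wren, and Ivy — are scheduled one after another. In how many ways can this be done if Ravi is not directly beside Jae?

282240

Of the 9! = 362880 arrangements, those with Ravi and Jae adjacent number 2 × 8! = 80640 (treat the pair as a block with 2 internal orders).
Complementary counting: 362880 − 80640 = 282240.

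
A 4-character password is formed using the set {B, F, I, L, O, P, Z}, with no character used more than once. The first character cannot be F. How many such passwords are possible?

The first character has 7−1 = 6 choices (anything except F).
The remaining 3 characters are filled from the other 6 symbols without repetition: 6 × 5 × 4 = 120.
Total: 6 × 120 = 720.

720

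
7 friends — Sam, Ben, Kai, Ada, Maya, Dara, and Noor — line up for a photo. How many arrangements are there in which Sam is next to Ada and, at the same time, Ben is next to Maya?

480

Treat {Sam,Ada} as one block (2 orders) and {Ben,Maya} as another (2 orders).
That leaves 5 units to arrange: 2 × 2 × 5! = 4 × 120 = 480.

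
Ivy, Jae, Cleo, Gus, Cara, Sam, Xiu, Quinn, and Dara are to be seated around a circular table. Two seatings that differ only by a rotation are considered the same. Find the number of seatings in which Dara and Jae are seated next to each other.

Glue Dara and Jae into a block (2 internal orders). Seating 8 units around a circle gives (7)! arrangements.
So 2 × (7)! = 2 × 5040 = 10080.

10080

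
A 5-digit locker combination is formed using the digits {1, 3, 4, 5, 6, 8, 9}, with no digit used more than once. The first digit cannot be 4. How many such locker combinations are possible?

2160

The first digit has 7−1 = 6 choices (anything except 4).
The remaining 4 digits are filled from the other 6 symbols without repetition: 6 × 5 × 4 × 3 = 360.
Total: 6 × 360 = 2160.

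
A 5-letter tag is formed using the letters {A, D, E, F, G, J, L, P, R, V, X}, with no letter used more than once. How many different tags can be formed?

55440

With no repetition, fill the 5 letters in order: 11 choices, then 10, down to 7.
That product is 11 × 10 × 9 × 8 × 7 = 55440.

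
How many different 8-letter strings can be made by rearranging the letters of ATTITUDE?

ATTITUDE has 8 letters with T appearing 3 times.
The number of distinct arrangements is 8!/(3!) = 40320/6 = 6720.

6720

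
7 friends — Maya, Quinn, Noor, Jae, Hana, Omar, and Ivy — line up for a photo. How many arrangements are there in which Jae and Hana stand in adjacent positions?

Treat {Jae, Hana} as a single unit. There are 6 units to order, and the pair itself can be ordered 2 ways.
So the count is 2·(6)! = 1440.

1440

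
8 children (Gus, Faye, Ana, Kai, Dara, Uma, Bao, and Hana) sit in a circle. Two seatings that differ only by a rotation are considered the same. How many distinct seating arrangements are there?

Around a circle, 8 distinct people have 8!/8 = (7)! = 5040 rotationally distinct seatings.

5040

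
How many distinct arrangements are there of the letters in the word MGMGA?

The 5 letters of MGMGA have repeats: G appearing twice and M appearing twice.
So there are 5! / (2!·2!) = 30 distinguishable arrangements.

30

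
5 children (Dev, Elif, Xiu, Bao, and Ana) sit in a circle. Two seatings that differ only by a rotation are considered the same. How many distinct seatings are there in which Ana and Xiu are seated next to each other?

12

Glue Ana and Xiu into a block (2 internal orders). Seating 4 units around a circle gives (3)! arrangements.
So 2 × (3)! = 2 × 6 = 12.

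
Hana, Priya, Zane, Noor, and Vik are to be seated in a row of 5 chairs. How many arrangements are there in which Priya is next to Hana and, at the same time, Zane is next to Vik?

Treat {Priya,Hana} as one block (2 orders) and {Zane,Vik} as another (2 orders).
That leaves 3 units to arrange: 2 × 2 × 3! = 4 × 6 = 24.

24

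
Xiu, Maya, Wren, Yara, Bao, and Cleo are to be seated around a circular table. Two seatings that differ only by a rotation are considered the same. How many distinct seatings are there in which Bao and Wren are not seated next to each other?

72

All circular seatings of 6 people number (5)! = 120.
Those with Bao next to Wren: fuse the pair into one unit and seat 5 units around a circle — 2·(4)! = 48.
Subtracting, 120 − 48 = 72.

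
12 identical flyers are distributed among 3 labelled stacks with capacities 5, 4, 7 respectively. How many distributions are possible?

Without the upper bounds there are C(14,2) = 91 ways to split 12 among 3 stacks.
Subtract solutions that violate a single cap (substitute x_i' = x_i − (cap_i+1)): x_1 ≥ 6 gives C(8,2) = 28; x_2 ≥ 5 gives C(9,2) = 36; x_3 ≥ 8 gives C(6,2) = 15. Together 79.
Add back pairs where two caps are both exceeded: 3 + 0 + 0 = 3.
By inclusion–exclusion the count is 91 − 79 + 3 = 15.

15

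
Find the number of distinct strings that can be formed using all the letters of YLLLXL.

YLLLXL has 6 letters with L appearing 4 times.
So there are 6! / (4!) = 30 distinguishable arrangements.

30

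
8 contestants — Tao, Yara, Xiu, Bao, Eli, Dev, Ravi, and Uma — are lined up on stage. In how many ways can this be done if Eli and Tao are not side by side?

30240

Of the 8! = 40320 arrangements, those with Eli and Tao adjacent number 2 × 7! = 10080 (treat the pair as a block with 2 internal orders).
So 40320 − 10080 = 30240 arrangements keep them apart.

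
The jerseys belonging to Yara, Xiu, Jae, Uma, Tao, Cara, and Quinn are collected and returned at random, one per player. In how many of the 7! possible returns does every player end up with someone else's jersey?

Count assignments avoiding every fixed point. For any j of the 7 players fixed to their old jersey, the other 7−j can be arranged in (7−j)! ways.
By inclusion–exclusion this is Σ_{j=0}^{7} (−1)^j C(7,j)·(7−j)!.
Computing: 5040 − 5040 + 2520 − 840 + 210 − 42 + 7 − 1 = 1854.

1854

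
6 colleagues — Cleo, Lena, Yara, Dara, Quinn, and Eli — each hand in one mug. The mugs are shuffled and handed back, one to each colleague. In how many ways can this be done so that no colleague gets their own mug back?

Count assignments avoiding every fixed point. For any j of the 6 colleagues fixed to their own mug, the other 6−j can be arranged in (6−j)! ways.
By inclusion–exclusion this is Σ_{j=0}^{6} (−1)^j C(6,j)·(6−j)!.
Computing: 720 − 720 + 360 − 120 + 30 − 6 + 1 = 265.

265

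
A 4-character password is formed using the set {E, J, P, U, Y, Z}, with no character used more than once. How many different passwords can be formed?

360

Choose and order 4 of the 6 symbols: the first character has 6 options, the next 5, then 4, 3.
That product is 6 × 5 × 4 × 3 = 360.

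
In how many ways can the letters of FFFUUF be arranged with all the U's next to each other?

Treat the 2 copies of U as a single block. The multiset to arrange is then {UU, F, F, F, F}, 5 items in all.
That gives (5)!/(4!) = 5 arrangements.

5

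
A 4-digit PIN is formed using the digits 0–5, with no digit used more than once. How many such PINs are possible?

360

Choose and order 4 of the 6 symbols: the first digit has 6 options, the next 5, then 4, 3.
6 × 5 × 4 × 3 = 360.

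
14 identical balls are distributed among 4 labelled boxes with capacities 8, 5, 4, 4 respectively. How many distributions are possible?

96

By stars and bars, unrestricted non-negative solutions to x_1+…+x_4 = 14 number C(14+3,3) = 680.
Subtract solutions that violate a single cap (substitute x_i' = x_i − (cap_i+1)): x_1 ≥ 9 gives C(8,3) = 56; x_2 ≥ 6 gives C(11,3) = 165; x_3 ≥ 5 gives C(12,3) = 220; x_4 ≥ 5 gives C(12,3) = 220. Together 661.
Add back pairs where two caps are both exceeded: 0 + 1 + 1 + 20 + 20 + 35 = 77.
By inclusion–exclusion the count is 680 − 661 + 77 = 96.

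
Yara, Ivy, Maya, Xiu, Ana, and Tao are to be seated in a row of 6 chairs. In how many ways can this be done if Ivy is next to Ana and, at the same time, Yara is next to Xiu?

Treat {Ivy,Ana} as one block (2 orders) and {Yara,Xiu} as another (2 orders).
That leaves 4 units to arrange: 2 × 2 × 4! = 4 × 24 = 96.

96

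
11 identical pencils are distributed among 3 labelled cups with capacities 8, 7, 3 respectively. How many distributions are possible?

Ignoring the caps, the number of non-negative solutions to x_1+…+x_3 = 11 is C(13,2) = 78.
Subtract solutions that violate a single cap (substitute x_i' = x_i − (cap_i+1)): x_1 ≥ 9 gives C(4,2) = 6; x_2 ≥ 8 gives C(5,2) = 10; x_3 ≥ 4 gives C(9,2) = 36. Together 52.
No two caps can be exceeded simultaneously, so the pair terms are all 0.
By inclusion–exclusion the count is 78 − 52 + 0 = 26.

26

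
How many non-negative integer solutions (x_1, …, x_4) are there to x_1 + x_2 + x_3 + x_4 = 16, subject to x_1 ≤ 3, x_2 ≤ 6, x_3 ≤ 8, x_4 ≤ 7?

Without the upper bounds there are C(19,3) = 969 ways to split 16 among 4 variables.
Subtract solutions that violate a single cap (substitute x_i' = x_i − (cap_i+1)): x_1 ≥ 4 gives C(15,3) = 455; x_2 ≥ 7 gives C(12,3) = 220; x_3 ≥ 9 gives C(10,3) = 120; x_4 ≥ 8 gives C(11,3) = 165. Together 960.
Add back pairs where two caps are both exceeded: 56 + 20 + 35 + 1 + 4 + 0 = 116.
By inclusion–exclusion the count is 969 − 960 + 116 = 125.

125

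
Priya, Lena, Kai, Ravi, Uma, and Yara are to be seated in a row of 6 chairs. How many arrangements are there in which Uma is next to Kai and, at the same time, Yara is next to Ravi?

Treat {Uma,Kai} as one block (2 orders) and {Yara,Ravi} as another (2 orders).
That leaves 4 units to arrange: 2 × 2 × 4! = 4 × 24 = 96.

96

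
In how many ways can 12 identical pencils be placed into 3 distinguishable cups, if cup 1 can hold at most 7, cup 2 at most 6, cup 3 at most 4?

20

Without the upper bounds there are C(14,2) = 91 ways to split 12 among 3 cups.
Subtract solutions that violate a single cap (substitute x_i' = x_i − (cap_i+1)): x_1 ≥ 8 gives C(6,2) = 15; x_2 ≥ 7 gives C(7,2) = 21; x_3 ≥ 5 gives C(9,2) = 36. Together 72.
Add back pairs where two caps are both exceeded: 0 + 0 + 1 = 1.
By inclusion–exclusion the count is 91 − 72 + 1 = 20.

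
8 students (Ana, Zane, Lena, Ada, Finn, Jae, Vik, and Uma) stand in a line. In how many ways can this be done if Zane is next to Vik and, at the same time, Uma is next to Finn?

Treat {Zane,Vik} as one block (2 orders) and {Uma,Finn} as another (2 orders).
That leaves 6 units to arrange: 2 × 2 × 6! = 4 × 720 = 2880.

2880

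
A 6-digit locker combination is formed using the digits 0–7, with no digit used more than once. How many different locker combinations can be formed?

20160

Choose and order 6 of the 8 symbols: the first digit has 8 options, the next 7, and so on down to 3.
That product is 8 × 7 × 6 × 5 × 4 × 3 = 20160.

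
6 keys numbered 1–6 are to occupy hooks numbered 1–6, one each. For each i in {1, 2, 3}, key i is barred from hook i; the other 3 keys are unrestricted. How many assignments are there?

Let Aᵢ (for i ∈ {1, 2, 3}) be the placements that put key i in its forbidden hook. Any j of these fix j positions, leaving (6−j)! ways to fill the rest, and there are C(3,j) ways to pick which j.
By inclusion–exclusion, the number of valid placements is Σ_{j=0}^{3} (−1)^j C(3,j)·(6−j)!.
Computing: 720 − 360 + 72 − 6 = 426.

426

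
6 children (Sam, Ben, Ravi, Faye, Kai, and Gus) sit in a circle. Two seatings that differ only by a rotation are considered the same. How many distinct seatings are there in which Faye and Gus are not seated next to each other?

72

Without the restriction there are (5)! = 120 seatings.
Those with Faye next to Gus: fuse the pair into one unit and seat 5 units around a circle — 2·(4)! = 48.
Subtracting, 120 − 48 = 72.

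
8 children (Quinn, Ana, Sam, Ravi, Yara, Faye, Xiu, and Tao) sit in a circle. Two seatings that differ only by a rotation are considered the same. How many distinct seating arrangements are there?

5040

Seat Quinn anywhere (absorbing the rotational symmetry), then permute the other 7: (7)! = 5040.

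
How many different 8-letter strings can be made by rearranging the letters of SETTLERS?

SETTLERS has 8 letters with E appearing twice, S appearing twice, and T appearing twice.
So there are 8! / (2!·2!·2!) = 5040 distinguishable arrangements.

5040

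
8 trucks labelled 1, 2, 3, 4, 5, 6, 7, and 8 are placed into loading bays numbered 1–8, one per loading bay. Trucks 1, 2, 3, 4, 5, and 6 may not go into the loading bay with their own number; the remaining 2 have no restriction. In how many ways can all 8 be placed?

Let Aᵢ (for 1 ≤ i ≤ 6) be the placements that put truck i in its forbidden loading bay. Any j of these fix j positions, leaving (8−j)! ways to fill the rest, and there are C(6,j) ways to pick which j.
By inclusion–exclusion, the number of valid placements is Σ_{j=0}^{6} (−1)^j C(6,j)·(8−j)!.
Computing: 40320 − 30240 + 10800 − 2400 + 360 − 36 + 2 = 18806.

18806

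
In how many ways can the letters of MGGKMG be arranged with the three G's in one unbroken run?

12

Treat the 3 copies of G as a single block. The multiset to arrange is then {GGG, K, M, M}, 4 items in all.
That gives (4)!/(2!) = 12 arrangements.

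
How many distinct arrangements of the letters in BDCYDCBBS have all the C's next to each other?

Treat the 2 copies of C as a single block. The multiset to arrange is then {CC, B, B, B, D, D, S, Y}, 8 items in all.
That gives (8)!/(3!·2!) = 3360 arrangements.

3360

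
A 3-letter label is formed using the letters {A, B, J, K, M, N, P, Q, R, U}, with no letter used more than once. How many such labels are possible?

720

This is a permutation of 3 out of 10: P(10,3) = 10!/7!.
That product is 10 × 9 × 8 = 720.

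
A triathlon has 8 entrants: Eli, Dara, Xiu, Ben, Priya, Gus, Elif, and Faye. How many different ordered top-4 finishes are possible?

1680

There are 8 choices for 1st place, 7 for 2nd, and so on down to 5 for position 4.
That gives 8 × 7 × 6 × 5 = 1680.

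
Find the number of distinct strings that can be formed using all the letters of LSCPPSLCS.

LSCPPSLCS has 9 letters with C appearing twice, L appearing twice, P appearing twice, and S appearing 3 times.
So there are 9! / (3!·2!·2!·2!) = 7560 distinguishable arrangements.

7560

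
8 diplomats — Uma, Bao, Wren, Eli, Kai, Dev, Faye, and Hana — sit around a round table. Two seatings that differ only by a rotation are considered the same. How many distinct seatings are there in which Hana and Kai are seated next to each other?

1440

Glue Hana and Kai into a block (2 internal orders). Seating 7 units around a circle gives (6)! arrangements.
So 2 × (6)! = 2 × 720 = 1440.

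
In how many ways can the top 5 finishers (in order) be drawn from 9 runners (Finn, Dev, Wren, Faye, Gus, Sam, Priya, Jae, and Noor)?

15120

There are 9 choices for 1st place, 8 for 2nd, and so on down to 5 for position 5.
That gives 9 × 8 × 7 × 6 × 5 = 15120.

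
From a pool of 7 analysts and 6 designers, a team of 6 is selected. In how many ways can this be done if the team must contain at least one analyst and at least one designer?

1708

With no constraint there are C(13,6) = 1716 possible selections.
Selections missing a whole group: no analysts → C(6,6) = 1; no designers → C(7,6) = 7.
Both groups omitted at once is impossible, so 1716 − 8 = 1708.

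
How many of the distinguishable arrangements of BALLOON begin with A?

With the first slot taken by A, it remains to arrange the other 6 letters (BLLOON).
Those 6 letters have L appearing twice and O appearing twice, giving (6)!/(2!·2!) = 180.

180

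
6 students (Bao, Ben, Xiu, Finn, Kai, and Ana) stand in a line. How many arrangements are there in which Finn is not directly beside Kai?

Of the 6! = 720 arrangements, those with Finn and Kai adjacent number 2 × 5! = 240 (treat the pair as a block with 2 internal orders).
So 720 − 240 = 480 arrangements keep them apart.

480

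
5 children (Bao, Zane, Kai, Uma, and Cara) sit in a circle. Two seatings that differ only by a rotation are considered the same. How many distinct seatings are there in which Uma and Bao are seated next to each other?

12

Glue Uma and Bao into a block (2 internal orders). Seating 4 units around a circle gives (3)! arrangements.
So 2 × (3)! = 2 × 6 = 12.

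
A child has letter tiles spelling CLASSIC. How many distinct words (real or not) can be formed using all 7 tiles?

1260

Letter multiplicities in CLASSIC: A×1, C×2, I×1, L×1, S×2.
The number of distinct arrangements is 7!/(2!·2!) = 5040/4 = 1260.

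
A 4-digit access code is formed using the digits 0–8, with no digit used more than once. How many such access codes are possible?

3024

With no repetition, fill the 4 digits in order: 9 choices, then 8, down to 6.
That product is 9 × 8 × 7 × 6 = 3024.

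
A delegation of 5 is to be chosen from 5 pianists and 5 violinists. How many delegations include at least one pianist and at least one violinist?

250

Total 5-person selections from all 10: C(10,5) = 252.
Selections missing a whole group: no pianists → C(5,5) = 1; no violinists → C(5,5) = 1.
Both groups omitted at once is impossible, so 252 − 2 = 250.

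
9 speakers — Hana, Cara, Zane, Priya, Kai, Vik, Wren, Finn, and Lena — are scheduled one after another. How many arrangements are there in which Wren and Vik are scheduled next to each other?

80640

Treat {Wren, Vik} as a single unit. There are 8 units to order, and the pair itself can be ordered 2 ways.
That gives 2 × 8! = 2 × 40320 = 80640.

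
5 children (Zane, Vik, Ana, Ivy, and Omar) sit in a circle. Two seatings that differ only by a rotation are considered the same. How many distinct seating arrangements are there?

Fix one person's seat to break rotational symmetry; the remaining 4 people can be arranged in (4)! = 24 ways.

24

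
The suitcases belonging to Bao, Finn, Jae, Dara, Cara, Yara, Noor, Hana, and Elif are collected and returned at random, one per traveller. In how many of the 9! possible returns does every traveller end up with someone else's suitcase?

133496

This is the derangement count D_9: permutations of 9 items with no fixed point.
By inclusion–exclusion this is Σ_{j=0}^{9} (−1)^j C(9,j)·(9−j)!.
Computing: 362880 − 362880 + 181440 − 60480 + 15120 − 3024 + 504 − 72 + 9 − 1 = 133496.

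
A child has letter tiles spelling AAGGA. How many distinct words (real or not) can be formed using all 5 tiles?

AAGGA has 5 letters with A appearing 3 times and G appearing twice.
So there are 5! / (3!·2!) = 10 distinguishable arrangements.

10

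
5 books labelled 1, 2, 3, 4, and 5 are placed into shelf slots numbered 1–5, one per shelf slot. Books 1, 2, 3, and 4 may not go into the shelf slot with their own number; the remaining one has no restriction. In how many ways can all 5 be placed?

Let Aᵢ (for 1 ≤ i ≤ 4) be the placements that put book i in its forbidden shelf slot. Any j of these fix j positions, leaving (5−j)! ways to fill the rest, and there are C(4,j) ways to pick which j.
By inclusion–exclusion, the number of valid placements is Σ_{j=0}^{4} (−1)^j C(4,j)·(5−j)!.
Computing: 120 − 96 + 36 − 8 + 1 = 53.

53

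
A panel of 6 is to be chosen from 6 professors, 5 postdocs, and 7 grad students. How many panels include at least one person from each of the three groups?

15470

With no constraint there are C(18,6) = 18564 possible selections.
Subtract selections that omit an entire group: no professors → C(12,6) = 924; no postdocs → C(13,6) = 1716; no grad students → C(11,6) = 462.
Add back selections omitting two groups (i.e. drawn from a single group): C(6,6) + C(5,6) + C(7,6) = 8.
By inclusion–exclusion: 18564 − 3102 + 8 = 15470.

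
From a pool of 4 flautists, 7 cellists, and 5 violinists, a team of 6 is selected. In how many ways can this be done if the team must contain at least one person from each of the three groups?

Unrestricted: C(16,6) = 8008 ways to pick any 6 of the 16.
Selections missing a whole group: no flautists → C(12,6) = 924; no cellists → C(9,6) = 84; no violinists → C(11,6) = 462.
Add back selections omitting two groups (i.e. drawn from a single group): C(4,6) + C(7,6) + C(5,6) = 7.
By inclusion–exclusion: 8008 − 1470 + 7 = 6545.

6545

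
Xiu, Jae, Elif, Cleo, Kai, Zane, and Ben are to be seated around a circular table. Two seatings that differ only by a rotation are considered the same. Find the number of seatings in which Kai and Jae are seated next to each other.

240

Glue Kai and Jae into a block (2 internal orders). Seating 6 units around a circle gives (5)! arrangements.
So 2 × (5)! = 2 × 120 = 240.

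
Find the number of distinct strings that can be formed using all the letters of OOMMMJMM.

168

OOMMMJMM has 8 letters with M appearing 5 times and O appearing twice.
Dividing 8! = 40320 by 5!·2! = 240 for the repeated letters gives 168.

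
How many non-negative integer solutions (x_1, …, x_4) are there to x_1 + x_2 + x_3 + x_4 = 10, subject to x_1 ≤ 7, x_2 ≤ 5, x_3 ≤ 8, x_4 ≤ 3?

Ignoring the caps, the number of non-negative solutions to x_1+…+x_4 = 10 is C(13,3) = 286.
Subtract solutions that violate a single cap (substitute x_i' = x_i − (cap_i+1)): x_1 ≥ 8 gives C(5,3) = 10; x_2 ≥ 6 gives C(7,3) = 35; x_3 ≥ 9 gives C(4,3) = 4; x_4 ≥ 4 gives C(9,3) = 84. Together 133.
Add back pairs where two caps are both exceeded: 0 + 0 + 0 + 0 + 1 + 0 = 1.
By inclusion–exclusion the count is 286 − 133 + 1 = 154.

154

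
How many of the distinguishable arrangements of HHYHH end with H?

4

With the last slot taken by H, it remains to arrange the other 4 letters (HYHH).
Those 4 letters have H appearing 3 times, giving (4)!/(3!) = 4.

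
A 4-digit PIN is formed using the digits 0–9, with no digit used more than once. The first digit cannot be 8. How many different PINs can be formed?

4536

The first digit has 10−1 = 9 choices (anything except 8).
The remaining 3 digits are filled from the other 9 symbols without repetition: 9 × 8 × 7 = 504.
Total: 9 × 504 = 4536.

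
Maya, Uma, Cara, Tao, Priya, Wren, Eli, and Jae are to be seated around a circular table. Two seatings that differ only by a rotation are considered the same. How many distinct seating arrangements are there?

Seat Maya anywhere (absorbing the rotational symmetry), then permute the other 7: (7)! = 5040.

5040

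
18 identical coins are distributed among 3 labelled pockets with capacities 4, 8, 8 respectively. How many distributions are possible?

6

By stars and bars, unrestricted non-negative solutions to x_1+…+x_3 = 18 number C(18+2,2) = 190.
Subtract solutions that violate a single cap (substitute x_i' = x_i − (cap_i+1)): x_1 ≥ 5 gives C(15,2) = 105; x_2 ≥ 9 gives C(11,2) = 55; x_3 ≥ 9 gives C(11,2) = 55. Together 215.
Add back pairs where two caps are both exceeded: 15 + 15 + 1 = 31.
By inclusion–exclusion the count is 190 − 215 + 31 = 6.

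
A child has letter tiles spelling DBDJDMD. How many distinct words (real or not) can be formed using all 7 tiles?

DBDJDMD has 7 letters with D appearing 4 times.
The number of distinct arrangements is 7!/(4!) = 5040/24 = 210.

210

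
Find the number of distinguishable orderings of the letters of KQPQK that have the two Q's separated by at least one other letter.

Total arrangements of KQPQK: 5!/(2!·2!) = 30.
If the two Q's are adjacent, glue them into one block, leaving 4 items to arrange: (4)!/(2!) = 12 ways.
Hence 30 − 12 = 18.

18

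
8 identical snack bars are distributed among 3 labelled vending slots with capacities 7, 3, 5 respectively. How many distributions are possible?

By stars and bars, unrestricted non-negative solutions to x_1+…+x_3 = 8 number C(8+2,2) = 45.
Subtract solutions that violate a single cap (substitute x_i' = x_i − (cap_i+1)): x_1 ≥ 8 gives C(2,2) = 1; x_2 ≥ 4 gives C(6,2) = 15; x_3 ≥ 6 gives C(4,2) = 6. Together 22.
No two caps can be exceeded simultaneously, so the pair terms are all 0.
By inclusion–exclusion the count is 45 − 22 + 0 = 23.

23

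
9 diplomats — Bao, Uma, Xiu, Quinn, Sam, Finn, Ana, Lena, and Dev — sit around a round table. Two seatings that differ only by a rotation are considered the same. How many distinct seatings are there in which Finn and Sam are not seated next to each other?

Without the restriction there are (8)! = 40320 seatings.
Seatings with Finn beside Sam: treat them as a block with 2 internal orders, giving 2 × (7)! = 10080.
Subtracting, 40320 − 10080 = 30240.

30240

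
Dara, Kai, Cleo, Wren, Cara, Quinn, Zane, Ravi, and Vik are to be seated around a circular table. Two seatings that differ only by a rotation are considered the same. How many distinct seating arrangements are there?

40320

Seat Dara anywhere (absorbing the rotational symmetry), then permute the other 8: (8)! = 40320.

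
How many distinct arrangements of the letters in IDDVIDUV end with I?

Fix I in the last position and arrange the remaining 7 letters.
Those 7 letters have D appearing 3 times and V appearing twice, giving (7)!/(3!·2!) = 420.

420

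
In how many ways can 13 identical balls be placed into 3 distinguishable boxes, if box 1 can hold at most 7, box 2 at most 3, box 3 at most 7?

14

Without the upper bounds there are C(15,2) = 105 ways to split 13 among 3 boxes.
Subtract solutions that violate a single cap (substitute x_i' = x_i − (cap_i+1)): x_1 ≥ 8 gives C(7,2) = 21; x_2 ≥ 4 gives C(11,2) = 55; x_3 ≥ 8 gives C(7,2) = 21. Together 97.
Add back pairs where two caps are both exceeded: 3 + 0 + 3 = 6.
By inclusion–exclusion the count is 105 − 97 + 6 = 14.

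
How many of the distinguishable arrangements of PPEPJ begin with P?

Fix P in the first position and arrange the remaining 4 letters.
Those 4 letters have P appearing twice, giving (4)!/(2!) = 12.

12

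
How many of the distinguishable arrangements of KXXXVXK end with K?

30

With the last slot taken by K, it remains to arrange the other 6 letters (XXXVXK).
Those 6 letters have X appearing 4 times, giving (6)!/(4!) = 30.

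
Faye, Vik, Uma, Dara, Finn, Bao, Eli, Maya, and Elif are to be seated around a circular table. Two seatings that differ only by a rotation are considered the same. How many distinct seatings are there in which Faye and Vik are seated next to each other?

Glue Faye and Vik into a block (2 internal orders). Seating 8 units around a circle gives (7)! arrangements.
So 2 × (7)! = 2 × 5040 = 10080.

10080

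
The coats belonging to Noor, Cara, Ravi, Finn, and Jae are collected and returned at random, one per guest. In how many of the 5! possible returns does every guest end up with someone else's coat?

44

This is the derangement count D_5: permutations of 5 items with no fixed point.
By inclusion–exclusion this is Σ_{j=0}^{5} (−1)^j C(5,j)·(5−j)!.
Computing: 120 − 120 + 60 − 20 + 5 − 1 = 44.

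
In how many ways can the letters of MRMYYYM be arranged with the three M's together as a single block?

20

Treat the 3 copies of M as a single block. The multiset to arrange is then {MMM, R, Y, Y, Y}, 5 items in all.
That gives (5)!/(3!) = 20 arrangements.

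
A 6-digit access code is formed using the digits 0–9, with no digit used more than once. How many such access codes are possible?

151200

This is a permutation of 6 out of 10: P(10,6) = 10!/4!.
That product is 10 × 9 × 8 × 7 × 6 × 5 = 151200.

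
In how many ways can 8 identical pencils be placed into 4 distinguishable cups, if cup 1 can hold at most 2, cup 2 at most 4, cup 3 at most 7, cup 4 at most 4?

By stars and bars, unrestricted non-negative solutions to x_1+…+x_4 = 8 number C(8+3,3) = 165.
Subtract solutions that violate a single cap (substitute x_i' = x_i − (cap_i+1)): x_1 ≥ 3 gives C(8,3) = 56; x_2 ≥ 5 gives C(6,3) = 20; x_3 ≥ 8 gives C(3,3) = 1; x_4 ≥ 5 gives C(6,3) = 20. Together 97.
Add back pairs where two caps are both exceeded: 1 + 0 + 1 + 0 + 0 + 0 = 2.
By inclusion–exclusion the count is 165 − 97 + 2 = 70.

70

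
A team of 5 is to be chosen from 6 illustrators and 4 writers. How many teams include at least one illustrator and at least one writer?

246

With no constraint there are C(10,5) = 252 possible selections.
Selections missing a whole group: no illustrators → C(4,5) = 0; no writers → C(6,5) = 6.
Both groups omitted at once is impossible, so 252 − 6 = 246.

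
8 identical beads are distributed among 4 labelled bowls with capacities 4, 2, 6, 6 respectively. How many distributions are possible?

82

Ignoring the caps, the number of non-negative solutions to x_1+…+x_4 = 8 is C(11,3) = 165.
Subtract solutions that violate a single cap (substitute x_i' = x_i − (cap_i+1)): x_1 ≥ 5 gives C(6,3) = 20; x_2 ≥ 3 gives C(8,3) = 56; x_3 ≥ 7 gives C(4,3) = 4; x_4 ≥ 7 gives C(4,3) = 4. Together 84.
Add back pairs where two caps are both exceeded: 1 + 0 + 0 + 0 + 0 + 0 = 1.
By inclusion–exclusion the count is 165 − 84 + 1 = 82.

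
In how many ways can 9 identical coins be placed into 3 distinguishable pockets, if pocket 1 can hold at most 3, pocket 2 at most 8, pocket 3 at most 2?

Without the upper bounds there are C(11,2) = 55 ways to split 9 among 3 pockets.
Subtract solutions that violate a single cap (substitute x_i' = x_i − (cap_i+1)): x_1 ≥ 4 gives C(7,2) = 21; x_2 ≥ 9 gives C(2,2) = 1; x_3 ≥ 3 gives C(8,2) = 28. Together 50.
Add back pairs where two caps are both exceeded: 0 + 6 + 0 = 6.
By inclusion–exclusion the count is 55 − 50 + 6 = 11.

11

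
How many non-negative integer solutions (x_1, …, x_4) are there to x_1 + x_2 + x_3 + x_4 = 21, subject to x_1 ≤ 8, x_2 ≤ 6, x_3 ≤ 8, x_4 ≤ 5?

83

Without the upper bounds there are C(24,3) = 2024 ways to split 21 among 4 variables.
Subtract solutions that violate a single cap (substitute x_i' = x_i − (cap_i+1)): x_1 ≥ 9 gives C(15,3) = 455; x_2 ≥ 7 gives C(17,3) = 680; x_3 ≥ 9 gives C(15,3) = 455; x_4 ≥ 6 gives C(18,3) = 816. Together 2406.
Add back pairs where two caps are both exceeded: 56 + 20 + 84 + 56 + 165 + 84 = 465.
By inclusion–exclusion the count is 2024 − 2406 + 465 = 83.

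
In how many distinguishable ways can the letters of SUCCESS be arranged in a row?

The 7 letters of SUCCESS have repeats: C appearing twice and S appearing 3 times.
Dividing 7! = 5040 by 3!·2! = 12 for the repeated letters gives 420.

420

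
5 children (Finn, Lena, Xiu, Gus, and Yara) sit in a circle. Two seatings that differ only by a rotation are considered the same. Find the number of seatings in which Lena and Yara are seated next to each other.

Glue Lena and Yara into a block (2 internal orders). Seating 4 units around a circle gives (3)! arrangements.
So 2 × (3)! = 2 × 6 = 12.

12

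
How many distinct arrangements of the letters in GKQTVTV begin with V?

360

Fix V in the first position and arrange the remaining 6 letters.
Those 6 letters have T appearing twice, giving (6)!/(2!) = 360.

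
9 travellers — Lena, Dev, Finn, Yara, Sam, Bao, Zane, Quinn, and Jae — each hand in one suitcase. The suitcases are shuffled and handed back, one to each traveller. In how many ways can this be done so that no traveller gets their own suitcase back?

133496

Count assignments avoiding every fixed point. For any j of the 9 travellers fixed to their own suitcase, the other 9−j can be arranged in (9−j)! ways.
By inclusion–exclusion this is Σ_{j=0}^{9} (−1)^j C(9,j)·(9−j)!.
Computing: 362880 − 362880 + 181440 − 60480 + 15120 − 3024 + 504 − 72 + 9 − 1 = 133496.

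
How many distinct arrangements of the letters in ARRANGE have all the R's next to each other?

Treat the 2 copies of R as a single block. The multiset to arrange is then {RR, A, A, E, G, N}, 6 items in all.
That gives (6)!/(2!) = 360 arrangements.

360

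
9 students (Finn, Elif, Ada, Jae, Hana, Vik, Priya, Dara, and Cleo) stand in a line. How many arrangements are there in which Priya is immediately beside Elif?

Glue Priya and Elif into one block (2 internal orders), leaving 8 units to arrange in a row.
That gives 2 × 8! = 2 × 40320 = 80640.

80640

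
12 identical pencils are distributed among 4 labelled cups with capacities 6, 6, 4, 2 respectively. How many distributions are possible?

60

By stars and bars, unrestricted non-negative solutions to x_1+…+x_4 = 12 number C(12+3,3) = 455.
Subtract solutions that violate a single cap (substitute x_i' = x_i − (cap_i+1)): x_1 ≥ 7 gives C(8,3) = 56; x_2 ≥ 7 gives C(8,3) = 56; x_3 ≥ 5 gives C(10,3) = 120; x_4 ≥ 3 gives C(12,3) = 220. Together 452.
Add back pairs where two caps are both exceeded: 0 + 1 + 10 + 1 + 10 + 35 = 57.
By inclusion–exclusion the count is 455 − 452 + 57 = 60.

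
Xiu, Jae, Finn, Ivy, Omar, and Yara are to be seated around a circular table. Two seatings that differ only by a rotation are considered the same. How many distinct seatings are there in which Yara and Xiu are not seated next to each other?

All circular seatings of 6 people number (5)! = 120.
Those with Yara next to Xiu: fuse the pair into one unit and seat 5 units around a circle — 2·(4)! = 48.
Subtracting, 120 − 48 = 72.

72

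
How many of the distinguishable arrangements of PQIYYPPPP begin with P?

With the first slot taken by P, it remains to arrange the other 8 letters (QIYYPPPP).
Those 8 letters have P appearing 4 times and Y appearing twice, giving (8)!/(4!·2!) = 840.

840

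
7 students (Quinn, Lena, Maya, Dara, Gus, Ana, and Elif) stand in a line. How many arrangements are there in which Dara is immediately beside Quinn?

Treat {Dara, Quinn} as a single unit. There are 6 units to order, and the pair itself can be ordered 2 ways.
That gives 2 × 6! = 2 × 720 = 1440.

1440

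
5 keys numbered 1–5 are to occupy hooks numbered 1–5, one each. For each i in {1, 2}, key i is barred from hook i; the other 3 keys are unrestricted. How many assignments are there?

Let Aᵢ (for i ∈ {1, 2}) be the placements that put key i in its forbidden hook. Any j of these fix j positions, leaving (5−j)! ways to fill the rest, and there are C(2,j) ways to pick which j.
By inclusion–exclusion, the number of valid placements is Σ_{j=0}^{2} (−1)^j C(2,j)·(5−j)!.
Computing: 120 − 48 + 6 = 78.

78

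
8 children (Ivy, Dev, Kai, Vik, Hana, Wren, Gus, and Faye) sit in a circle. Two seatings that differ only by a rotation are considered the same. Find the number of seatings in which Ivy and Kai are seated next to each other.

Glue Ivy and Kai into a block (2 internal orders). Seating 7 units around a circle gives (6)! arrangements.
So 2 × (6)! = 2 × 720 = 1440.

1440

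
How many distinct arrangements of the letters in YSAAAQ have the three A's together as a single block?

Treat the 3 copies of A as a single block. The multiset to arrange is then {AAA, Q, S, Y}, 4 items in all.
All 4 items are distinct, so there are (4)! = 24 arrangements.

24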